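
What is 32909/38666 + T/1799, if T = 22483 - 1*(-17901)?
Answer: 1620691035/69560134 ≈ 23.299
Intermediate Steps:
T = 40384 (T = 22483 + 17901 = 40384)
32909/38666 + T/1799 = 32909/38666 + 40384/1799 = 1620691035/69560134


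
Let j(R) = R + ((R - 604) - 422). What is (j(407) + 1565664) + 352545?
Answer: 1917997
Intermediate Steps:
j(R) = -1026 + 2*R (j(R) = R + ((-604 + R) - 422) = R + (-1026 + R) = -1026 + 2*R)
(j(407) + 1565664) + 352545 = ((-1026 + 2*407) + 1565664) + 352545 = ((-1026 + 814) + 1565664) + 352545 = (-212 + 1565664) + 352545 = 1565452 + 352545 = 1917997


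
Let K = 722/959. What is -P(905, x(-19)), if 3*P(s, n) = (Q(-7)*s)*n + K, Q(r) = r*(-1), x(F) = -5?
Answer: 10125201/959 ≈ 10558.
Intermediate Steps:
Q(r) = -r
K = 722/959 (K = 722*(1/959) = 722/959 ≈ 0.75287)
P(s, n) = 722/2877 + 7*n*s/3 (P(s, n) = (((-1*(-7))*s)*n + 722/959)/3 = ((7*s)*n + 722/959)/3 = (7*n*s + 722/959)/3 = (722/959 + 7*n*s)/3 = 722/2877 + 7*n*s/3)
-P(905, x(-19)) = -(722/2877 + (7/3)*(-5)*905) = -(722/2877 - 31675/3) = -1*(-10125201/959) = 10125201/959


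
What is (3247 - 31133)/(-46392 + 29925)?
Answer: 27886/16467 ≈ 1.6934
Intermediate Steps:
(3247 - 31133)/(-46392 + 29925) = -27886/(-16467) = -27886*(-1/16467) = 27886/16467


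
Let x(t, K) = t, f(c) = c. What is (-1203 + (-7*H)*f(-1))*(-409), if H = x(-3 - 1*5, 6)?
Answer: 514931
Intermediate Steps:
H = -8 (H = -3 - 1*5 = -3 - 5 = -8)
(-1203 + (-7*H)*f(-1))*(-409) = (-1203 - 7*(-8)*(-1))*(-409) = (-1203 + 56*(-1))*(-409) = (-1203 - 56)*(-409) = -1259*(-409) = 514931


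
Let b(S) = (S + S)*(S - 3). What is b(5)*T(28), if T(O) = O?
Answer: 560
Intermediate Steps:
b(S) = 2*S*(-3 + S) (b(S) = (2*S)*(-3 + S) = 2*S*(-3 + S))
b(5)*T(28) = (2*5*(-3 + 5))*28 = (2*5*2)*28 = 20*28 = 560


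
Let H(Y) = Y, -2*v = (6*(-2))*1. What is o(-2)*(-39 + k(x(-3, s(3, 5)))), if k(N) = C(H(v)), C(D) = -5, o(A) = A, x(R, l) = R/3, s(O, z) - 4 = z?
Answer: 88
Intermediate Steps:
v = 6 (v = -6*(-2)/2 = -(-6) = -½*(-12) = 6)
s(O, z) = 4 + z
x(R, l) = R/3 (x(R, l) = R*(⅓) = R/3)
k(N) = -5
o(-2)*(-39 + k(x(-3, s(3, 5)))) = -2*(-39 - 5) = -2*(-44) = 88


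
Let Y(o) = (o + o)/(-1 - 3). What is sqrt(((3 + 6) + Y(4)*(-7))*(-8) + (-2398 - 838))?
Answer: 6*I*sqrt(95) ≈ 58.481*I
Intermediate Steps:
Y(o) = -o/2 (Y(o) = (2*o)/(-4) = (2*o)*(-1/4) = -o/2)
sqrt(((3 + 6) + Y(4)*(-7))*(-8) + (-2398 - 838)) = sqrt(((3 + 6) - 1/2*4*(-7))*(-8) + (-2398 - 838)) = sqrt((9 - 2*(-7))*(-8) - 3236) = sqrt((9 + 14)*(-8) - 3236) = sqrt(23*(-8) - 3236) = sqrt(-184 - 3236) = sqrt(-3420) = 6*I*sqrt(95)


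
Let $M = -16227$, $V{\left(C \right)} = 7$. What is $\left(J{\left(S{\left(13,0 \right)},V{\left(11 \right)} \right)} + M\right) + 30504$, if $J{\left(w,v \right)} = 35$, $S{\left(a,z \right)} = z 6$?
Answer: $14312$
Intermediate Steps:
$S{\left(a,z \right)} = 6 z$
$\left(J{\left(S{\left(13,0 \right)},V{\left(11 \right)} \right)} + M\right) + 30504 = \left(35 - 16227\right) + 30504 = -16192 + 30504 = 14312$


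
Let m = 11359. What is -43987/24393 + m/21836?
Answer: -683420045/532645548 ≈ -1.2831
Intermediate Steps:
-43987/24393 + m/21836 = -43987/24393 + 11359/21836 = -683420045/532645548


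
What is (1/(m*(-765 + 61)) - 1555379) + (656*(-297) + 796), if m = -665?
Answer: -819006126399/468160 ≈ -1.7494e+6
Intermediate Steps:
(1/(m*(-765 + 61)) - 1555379) + (656*(-297) + 796) = (1/(-665*(-765 + 61)) - 1555379) + (656*(-297) + 796) = (1/(-665*(-704)) - 1555379) + (-194832 + 796) = (1/468160 - 1555379) - 194036 = -728166232639/468160 - 194036 = -819006126399/468160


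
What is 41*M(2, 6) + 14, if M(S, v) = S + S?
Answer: 178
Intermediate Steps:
M(S, v) = 2*S
41*M(2, 6) + 14 = 41*(2*2) + 14 = 41*4 + 14 = 164 + 14 = 178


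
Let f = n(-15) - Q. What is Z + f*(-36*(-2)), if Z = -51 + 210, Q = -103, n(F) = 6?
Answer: 8007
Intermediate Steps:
Z = 159
f = 109 (f = 6 - 1*(-103) = 6 + 103 = 109)
Z + f*(-36*(-2)) = 159 + 109*(-36*(-2)) = 159 + 109*72 = 159 + 7848 = 8007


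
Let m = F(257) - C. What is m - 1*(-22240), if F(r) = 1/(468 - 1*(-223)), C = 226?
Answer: 15211675/691 ≈ 22014.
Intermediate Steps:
F(r) = 1/691 (F(r) = 1/(468 + 223) = 1/691)
m = -156165/691 (m = 1/691 - 1*226 = 1/691 - 226 = -156165/691 ≈ -226.00)
m - 1*(-22240) = -156165/691 - 1*(-22240) = -156165/691 + 22240 = 15211675/691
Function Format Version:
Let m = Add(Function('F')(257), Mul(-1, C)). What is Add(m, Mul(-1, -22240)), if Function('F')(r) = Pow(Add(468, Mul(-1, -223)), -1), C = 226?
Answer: Rational(15211675, 691) ≈ 22014.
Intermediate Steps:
Function('F')(r) = Rational(1, 691) (Function('F')(r) = Pow(Add(468, 223), -1) = Pow(691, -1) = Rational(1, 691))
m = Rational(-156165, 691) (m = Add(Rational(1, 691), Mul(-1, 226)) = Add(Rational(1, 691), -226) = Rational(-156165, 691) ≈ -226.00)
Add(m, Mul(-1, -22240)) = Add(Rational(-156165, 691), Mul(-1, -22240)) = Add(Rational(-156165, 691), 22240) = Rational(15211675, 691)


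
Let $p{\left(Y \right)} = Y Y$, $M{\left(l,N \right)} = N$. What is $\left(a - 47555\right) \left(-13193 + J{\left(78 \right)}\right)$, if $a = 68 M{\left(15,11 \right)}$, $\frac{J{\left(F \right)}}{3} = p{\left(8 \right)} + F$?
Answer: $597584969$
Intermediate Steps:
$p{\left(Y \right)} = Y^{2}$
$J{\left(F \right)} = 192 + 3 F$ ($J{\left(F \right)} = 3 \left(8^{2} + F\right) = 3 \left(64 + F\right) = 192 + 3 F$)
$a = 748$ ($a = 68 \cdot 11 = 748$)
$\left(a - 47555\right) \left(-13193 + J{\left(78 \right)}\right) = \left(748 - 47555\right) \left(-13193 + \left(192 + 3 \cdot 78\right)\right) = - 46807 \left(-13193 + \left(192 + 234\right)\right) = - 46807 \left(-13193 + 426\right) = \left(-46807\right) \left(-12767\right) = 597584969$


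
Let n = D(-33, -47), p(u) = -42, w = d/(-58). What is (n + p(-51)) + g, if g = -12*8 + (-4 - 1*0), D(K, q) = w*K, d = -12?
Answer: -4316/29 ≈ -148.83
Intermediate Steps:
w = 6/29 (w = -12/(-58) = -12*(-1/58) = 6/29 ≈ 0.20690)
D(K, q) = 6*K/29
g = -100 (g = -96 + (-4 + 0) = -96 - 4 = -100)
n = -198/29 (n = (6/29)*(-33) = -198/29 ≈ -6.8276)
(n + p(-51)) + g = (-198/29 - 42) - 100 = -1416/29 - 100 = -4316/29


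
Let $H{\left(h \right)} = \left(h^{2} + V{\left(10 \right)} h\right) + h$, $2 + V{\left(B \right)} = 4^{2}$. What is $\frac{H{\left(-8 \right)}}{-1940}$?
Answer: $\frac{14}{485} \approx 0.028866$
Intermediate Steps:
$V{\left(B \right)} = 14$ ($V{\left(B \right)} = -2 + 4^{2} = -2 + 16 = 14$)
$H{\left(h \right)} = h^{2} + 15 h$ ($H{\left(h \right)} = \left(h^{2} + 14 h\right) + h = h^{2} + 15 h$)
$\frac{H{\left(-8 \right)}}{-1940} = \frac{\left(-8\right) \left(15 - 8\right)}{-1940} = \left(-8\right) 7 \left(- \frac{1}{1940}\right) = \left(-56\right) \left(- \frac{1}{1940}\right) = \frac{14}{485}$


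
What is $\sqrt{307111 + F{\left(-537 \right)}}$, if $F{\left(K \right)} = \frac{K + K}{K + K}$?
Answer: $2 \sqrt{76778} \approx 554.18$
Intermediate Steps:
$F{\left(K \right)} = 1$ ($F{\left(K \right)} = \frac{2 K}{2 K} = 2 K \frac{1}{2 K} = 1$)
$\sqrt{307111 + F{\left(-537 \right)}} = \sqrt{307111 + 1} = \sqrt{307112} = 2 \sqrt{76778}$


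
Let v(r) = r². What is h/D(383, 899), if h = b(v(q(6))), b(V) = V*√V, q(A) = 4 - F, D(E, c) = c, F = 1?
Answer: 27/899 ≈ 0.030033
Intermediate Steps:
q(A) = 3 (q(A) = 4 - 1*1 = 4 - 1 = 3)
b(V) = V^(3/2)
h = 27 (h = (3²)^(3/2) = 9^(3/2) = 27)
h/D(383, 899) = 27/899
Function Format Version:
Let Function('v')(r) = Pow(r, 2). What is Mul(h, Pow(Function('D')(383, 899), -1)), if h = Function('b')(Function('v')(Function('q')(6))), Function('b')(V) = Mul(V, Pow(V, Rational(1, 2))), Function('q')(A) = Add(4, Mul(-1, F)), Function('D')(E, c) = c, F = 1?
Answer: Rational(27, 899) ≈ 0.030033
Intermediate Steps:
Function('q')(A) = 3 (Function('q')(A) = Add(4, Mul(-1, 1)) = Add(4, -1) = 3)
Function('b')(V) = Pow(V, Rational(3, 2))
h = 27 (h = Pow(Pow(3, 2), Rational(3, 2)) = Pow(9, Rational(3, 2)) = 27)
Mul(h, Pow(Function('D')(383, 899), -1)) = Mul(27, Pow(899, -1)) = Mul(27, Rational(1, 899)) = Rational(27, 899)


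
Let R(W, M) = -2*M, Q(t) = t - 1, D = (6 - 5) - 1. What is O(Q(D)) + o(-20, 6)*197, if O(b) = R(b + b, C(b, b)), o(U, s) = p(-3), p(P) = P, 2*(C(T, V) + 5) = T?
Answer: -580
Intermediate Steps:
C(T, V) = -5 + T/2
D = 0 (D = 1 - 1 = 0)
Q(t) = -1 + t
o(U, s) = -3
O(b) = 10 - b (O(b) = -2*(-5 + b/2) = 10 - b)
O(Q(D)) + o(-20, 6)*197 = (10 - (-1 + 0)) - 3*197 = (10 - 1*(-1)) - 591 = (10 + 1) - 591 = 11 - 591 = -580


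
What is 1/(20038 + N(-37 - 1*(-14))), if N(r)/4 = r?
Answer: 1/19946 ≈ 5.0135e-5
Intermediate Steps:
N(r) = 4*r
1/(20038 + N(-37 - 1*(-14))) = 1/(20038 + 4*(-37 - 1*(-14))) = 1/(20038 + 4*(-37 + 14)) = 1/(20038 + 4*(-23)) = 1/(20038 - 92) = 1/19946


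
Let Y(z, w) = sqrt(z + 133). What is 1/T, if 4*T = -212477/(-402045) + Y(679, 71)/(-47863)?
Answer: 782792065720441130340/103424429275029991501 + 61892672258100600*sqrt(203)/103424429275029991501 ≈ 7.5773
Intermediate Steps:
Y(z, w) = sqrt(133 + z)
T = 212477/1608180 - sqrt(203)/95726 (T = (-212477/(-402045) + sqrt(133 + 679)/(-47863))/4 = (-212477*(-1/402045) + sqrt(812)*(-1/47863))/4 = (212477/402045 + (2*sqrt(203))*(-1/47863))/4 = (212477/402045 - 2*sqrt(203)/47863)/4 = 212477/1608180 - sqrt(203)/95726 ≈ 0.13197)
1/T = 1/(212477/1608180 - sqrt(203)/95726)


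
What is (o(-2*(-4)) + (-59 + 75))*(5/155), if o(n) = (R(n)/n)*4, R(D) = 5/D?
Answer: 261/496 ≈ 0.52621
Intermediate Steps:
o(n) = 20/n² (o(n) = ((5/n)/n)*4 = (5/n²)*4 = 20/n²)
(o(-2*(-4)) + (-59 + 75))*(5/155) = (20/(-2*(-4))² + (-59 + 75))*(5/155) = (20/8² + 16)*(5*(1/155)) = (20*(1/64) + 16)*(1/31) = (5/16 + 16)*(1/31) = (261/16)*(1/31) = 261/496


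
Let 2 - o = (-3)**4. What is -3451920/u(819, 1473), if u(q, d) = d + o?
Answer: -1725960/697 ≈ -2476.3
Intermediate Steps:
o = -79 (o = 2 - 1*(-3)**4 = 2 - 1*81 = 2 - 81 = -79)
u(q, d) = -79 + d (u(q, d) = d - 79 = -79 + d)
-3451920/u(819, 1473) = -3451920/(-79 + 1473) = -3451920/1394 = -3451920*1/1394 = -1725960/697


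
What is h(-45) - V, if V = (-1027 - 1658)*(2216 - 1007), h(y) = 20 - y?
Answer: 3246230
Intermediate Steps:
V = -3246165 (V = -2685*1209 = -3246165)
h(-45) - V = (20 - 1*(-45)) - 1*(-3246165) = (20 + 45) + 3246165 = 65 + 3246165 = 3246230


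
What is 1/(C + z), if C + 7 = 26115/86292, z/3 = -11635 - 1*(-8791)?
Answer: -28764/245607091 ≈ -0.00011711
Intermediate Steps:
z = -8532 (z = 3*(-11635 - 1*(-8791)) = 3*(-11635 + 8791) = 3*(-2844) = -8532)
C = -192643/28764 (C = -7 + 26115/86292 = -7 + 26115*(1/86292) = -7 + 8705/28764 = -192643/28764 ≈ -6.6974)
1/(C + z) = 1/(-192643/28764 - 8532) = 1/(-245607091/28764) = -28764/245607091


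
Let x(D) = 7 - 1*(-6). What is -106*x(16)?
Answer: -1378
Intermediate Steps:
x(D) = 13 (x(D) = 7 + 6 = 13)
-106*x(16) = -106*13 = -1378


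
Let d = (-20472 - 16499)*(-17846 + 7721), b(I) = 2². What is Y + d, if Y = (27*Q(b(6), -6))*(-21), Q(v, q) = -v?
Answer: 374333643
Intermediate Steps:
b(I) = 4
d = 374331375 (d = -36971*(-10125) = 374331375)
Y = 2268 (Y = (27*(-1*4))*(-21) = (27*(-4))*(-21) = -108*(-21) = 2268)
Y + d = 2268 + 374331375 = 374333643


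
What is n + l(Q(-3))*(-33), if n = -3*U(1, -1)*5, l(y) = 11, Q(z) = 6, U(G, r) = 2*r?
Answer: -333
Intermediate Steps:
n = 30 (n = -6*(-1)*5 = -3*(-2)*5 = 6*5 = 30)
n + l(Q(-3))*(-33) = 30 + 11*(-33) = 30 - 363 = -333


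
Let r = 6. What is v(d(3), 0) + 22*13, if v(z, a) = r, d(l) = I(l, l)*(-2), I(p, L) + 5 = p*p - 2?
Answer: 292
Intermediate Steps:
I(p, L) = -7 + p² (I(p, L) = -5 + (p*p - 2) = -5 + (p² - 2) = -5 + (-2 + p²) = -7 + p²)
d(l) = 14 - 2*l² (d(l) = (-7 + l²)*(-2) = 14 - 2*l²)
v(z, a) = 6
v(d(3), 0) + 22*13 = 6 + 22*13 = 6 + 286 = 292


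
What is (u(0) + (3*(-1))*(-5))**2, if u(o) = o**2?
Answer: 225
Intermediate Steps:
(u(0) + (3*(-1))*(-5))**2 = (0**2 + (3*(-1))*(-5))**2 = (0 - 3*(-5))**2 = (0 + 15)**2 = 15**2 = 225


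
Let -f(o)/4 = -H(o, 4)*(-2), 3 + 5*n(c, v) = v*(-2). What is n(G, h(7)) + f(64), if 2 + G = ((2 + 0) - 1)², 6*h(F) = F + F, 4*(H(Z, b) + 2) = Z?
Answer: -1703/15 ≈ -113.53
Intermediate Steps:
H(Z, b) = -2 + Z/4
h(F) = F/3 (h(F) = (F + F)/6 = (2*F)/6 = F/3)
G = -1 (G = -2 + ((2 + 0) - 1)² = -2 + (2 - 1)² = -2 + 1² = -2 + 1 = -1)
n(c, v) = -⅗ - 2*v/5 (n(c, v) = -⅗ + (v*(-2))/5 = -⅗ + (-2*v)/5 = -⅗ - 2*v/5)
f(o) = 16 - 2*o (f(o) = -4*(-(-2 + o/4))*(-2) = -4*(2 - o/4)*(-2) = -4*(-4 + o/2) = 16 - 2*o)
n(G, h(7)) + f(64) = (-⅗ - 2*7/15) + (16 - 2*64) = (-⅗ - ⅖*7/3) + (16 - 128) = (-⅗ - 14/15) - 112 = -23/15 - 112 = -1703/15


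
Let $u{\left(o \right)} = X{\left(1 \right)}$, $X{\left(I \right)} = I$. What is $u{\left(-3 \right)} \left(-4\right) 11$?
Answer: $-44$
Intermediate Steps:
$u{\left(o \right)} = 1$
$u{\left(-3 \right)} \left(-4\right) 11 = 1 \left(-4\right) 11 = \left(-4\right) 11 = -44$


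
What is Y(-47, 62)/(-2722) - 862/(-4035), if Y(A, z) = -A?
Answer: 2156719/10983270 ≈ 0.19636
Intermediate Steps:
Y(-47, 62)/(-2722) - 862/(-4035) = -1*(-47)/(-2722) - 862/(-4035) = 47*(-1/2722) - 862*(-1/4035) = -47/2722 + 862/4035 = 2156719/10983270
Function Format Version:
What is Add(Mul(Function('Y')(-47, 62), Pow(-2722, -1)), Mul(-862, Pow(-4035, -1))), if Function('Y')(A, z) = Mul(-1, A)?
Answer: Rational(2156719, 10983270) ≈ 0.19636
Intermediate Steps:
Add(Mul(Function('Y')(-47, 62), Pow(-2722, -1)), Mul(-862, Pow(-4035, -1))) = Add(Mul(Mul(-1, -47), Pow(-2722, -1)), Mul(-862, Pow(-4035, -1))) = Add(Mul(47, Rational(-1, 2722)), Mul(-862, Rational(-1, 4035))) = Add(Rational(-47, 2722), Rational(862, 4035)) = Rational(2156719, 10983270)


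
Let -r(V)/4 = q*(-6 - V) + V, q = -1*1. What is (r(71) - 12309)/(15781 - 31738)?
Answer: 12901/15957 ≈ 0.80849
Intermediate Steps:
q = -1
r(V) = -24 - 8*V (r(V) = -4*(-(-6 - V) + V) = -4*((6 + V) + V) = -4*(6 + 2*V) = -24 - 8*V)
(r(71) - 12309)/(15781 - 31738) = ((-24 - 8*71) - 12309)/(15781 - 31738) = ((-24 - 568) - 12309)/(-15957) = (-592 - 12309)*(-1/15957) = -12901*(-1/15957) = 12901/15957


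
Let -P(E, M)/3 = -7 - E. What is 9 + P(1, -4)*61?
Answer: 1473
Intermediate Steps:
P(E, M) = 21 + 3*E (P(E, M) = -3*(-7 - E) = 21 + 3*E)
9 + P(1, -4)*61 = 9 + (21 + 3*1)*61 = 9 + (21 + 3)*61 = 9 + 24*61 = 9 + 1464 = 1473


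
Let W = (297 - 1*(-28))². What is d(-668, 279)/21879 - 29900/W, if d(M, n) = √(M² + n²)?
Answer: -92/325 + √524065/21879 ≈ -0.24999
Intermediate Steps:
W = 105625 (W = (297 + 28)² = 325² = 105625)
d(-668, 279)/21879 - 29900/W = √((-668)² + 279²)/21879 - 29900/105625 = √(446224 + 77841)*(1/21879) - 29900*1/105625 = √524065*(1/21879) - 92/325 = √524065/21879 - 92/325 = -92/325 + √524065/21879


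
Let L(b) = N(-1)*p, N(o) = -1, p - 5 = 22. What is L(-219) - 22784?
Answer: -22811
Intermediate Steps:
p = 27 (p = 5 + 22 = 27)
L(b) = -27 (L(b) = -1*27 = -27)
L(-219) - 22784 = -27 - 22784 = -22811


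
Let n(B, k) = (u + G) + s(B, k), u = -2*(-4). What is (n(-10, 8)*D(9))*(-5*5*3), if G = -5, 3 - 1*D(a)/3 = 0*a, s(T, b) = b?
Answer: -7425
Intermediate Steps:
u = 8
D(a) = 9 (D(a) = 9 - 0*a = 9 - 3*0 = 9 + 0 = 9)
n(B, k) = 3 + k (n(B, k) = (8 - 5) + k = 3 + k)
(n(-10, 8)*D(9))*(-5*5*3) = ((3 + 8)*9)*(-5*5*3) = (11*9)*(-25*3) = 99*(-75) = -7425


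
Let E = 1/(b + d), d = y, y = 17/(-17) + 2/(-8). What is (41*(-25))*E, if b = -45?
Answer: 820/37 ≈ 22.162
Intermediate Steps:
y = -5/4 (y = 17*(-1/17) + 2*(-⅛) = -1 - ¼ = -5/4 ≈ -1.2500)
d = -5/4 ≈ -1.2500
E = -4/185 (E = 1/(-45 - 5/4) = 1/(-185/4) = -4/185 ≈ -0.021622)
(41*(-25))*E = (41*(-25))*(-4/185) = -1025*(-4/185) = 820/37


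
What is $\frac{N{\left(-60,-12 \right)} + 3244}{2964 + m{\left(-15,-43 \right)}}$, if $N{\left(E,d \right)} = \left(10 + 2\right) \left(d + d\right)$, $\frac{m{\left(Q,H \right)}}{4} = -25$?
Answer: $\frac{739}{716} \approx 1.0321$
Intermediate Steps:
$m{\left(Q,H \right)} = -100$ ($m{\left(Q,H \right)} = 4 \left(-25\right) = -100$)
$N{\left(E,d \right)} = 24 d$ ($N{\left(E,d \right)} = 12 \cdot 2 d = 24 d$)
$\frac{N{\left(-60,-12 \right)} + 3244}{2964 + m{\left(-15,-43 \right)}} = \frac{24 \left(-12\right) + 3244}{2964 - 100} = \frac{-288 + 3244}{2864} = 2956 \cdot \frac{1}{2864} = \frac{739}{716}$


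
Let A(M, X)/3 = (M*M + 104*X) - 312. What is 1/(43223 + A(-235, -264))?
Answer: 1/125594 ≈ 7.9622e-6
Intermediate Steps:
A(M, X) = -936 + 3*M² + 312*X (A(M, X) = 3*((M*M + 104*X) - 312) = 3*((M² + 104*X) - 312) = 3*(-312 + M² + 104*X) = -936 + 3*M² + 312*X)
1/(43223 + A(-235, -264)) = 1/(43223 + (-936 + 3*(-235)² + 312*(-264))) = 1/(43223 + (-936 + 3*55225 - 82368)) = 1/(43223 + (-936 + 165675 - 82368)) = 1/(43223 + 82371) = 1/125594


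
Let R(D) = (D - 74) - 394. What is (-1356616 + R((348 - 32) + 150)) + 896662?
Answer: -459956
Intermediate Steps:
R(D) = -468 + D (R(D) = (-74 + D) - 394 = -468 + D)
(-1356616 + R((348 - 32) + 150)) + 896662 = (-1356616 + (-468 + ((348 - 32) + 150))) + 896662 = (-1356616 + (-468 + (316 + 150))) + 896662 = (-1356616 + (-468 + 466)) + 896662 = (-1356616 - 2) + 896662 = -1356618 + 896662 = -459956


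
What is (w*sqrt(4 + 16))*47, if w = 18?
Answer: 1692*sqrt(5) ≈ 3783.4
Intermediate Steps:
(w*sqrt(4 + 16))*47 = (18*sqrt(4 + 16))*47 = (18*sqrt(20))*47 = (18*(2*sqrt(5)))*47 = (36*sqrt(5))*47 = 1692*sqrt(5)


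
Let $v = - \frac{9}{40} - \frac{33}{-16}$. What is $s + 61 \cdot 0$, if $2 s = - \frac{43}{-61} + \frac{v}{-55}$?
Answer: $\frac{180233}{536800} \approx 0.33575$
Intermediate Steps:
$v = \frac{147}{80}$ ($v = \left(-9\right) \frac{1}{40} - - \frac{33}{16} = - \frac{9}{40} + \frac{33}{16} = \frac{147}{80} \approx 1.8375$)
$s = \frac{180233}{536800}$ ($s = \frac{- \frac{43}{-61} + \frac{147}{80 \left(-55\right)}}{2} = \frac{\left(-43\right) \left(- \frac{1}{61}\right) + \frac{147}{80} \left(- \frac{1}{55}\right)}{2} = \frac{\frac{43}{61} - \frac{147}{4400}}{2} = \frac{1}{2} \cdot \frac{180233}{268400} = \frac{180233}{536800} \approx 0.33575$)
$s + 61 \cdot 0 = \frac{180233}{536800} + 61 \cdot 0 = \frac{180233}{536800} + 0 = \frac{180233}{536800}$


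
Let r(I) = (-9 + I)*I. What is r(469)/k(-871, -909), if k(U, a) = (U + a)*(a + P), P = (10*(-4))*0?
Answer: 10787/80901 ≈ 0.13334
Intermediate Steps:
P = 0 (P = -40*0 = 0)
r(I) = I*(-9 + I)
k(U, a) = a*(U + a) (k(U, a) = (U + a)*(a + 0) = (U + a)*a = a*(U + a))
r(469)/k(-871, -909) = (469*(-9 + 469))/((-909*(-871 - 909))) = (469*460)/((-909*(-1780))) = 215740/1618020 = 215740*(1/1618020) = 10787/80901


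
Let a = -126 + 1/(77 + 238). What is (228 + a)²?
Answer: 1032401161/99225 ≈ 10405.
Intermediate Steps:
a = -39689/315 (a = -126 + 1/315 = -39689/315 ≈ -126.00)
(228 + a)² = (228 - 39689/315)² = (32131/315)² = 1032401161/99225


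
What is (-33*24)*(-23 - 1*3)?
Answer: 20592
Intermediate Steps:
(-33*24)*(-23 - 1*3) = -792*(-23 - 3) = -792*(-26) = 20592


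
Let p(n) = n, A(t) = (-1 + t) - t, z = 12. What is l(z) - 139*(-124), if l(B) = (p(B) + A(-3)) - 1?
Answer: 17246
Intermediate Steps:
A(t) = -1
l(B) = -2 + B (l(B) = (B - 1) - 1 = (-1 + B) - 1 = -2 + B)
l(z) - 139*(-124) = (-2 + 12) - 139*(-124) = 10 + 17236 = 17246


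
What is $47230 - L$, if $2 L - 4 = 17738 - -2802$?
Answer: $36958$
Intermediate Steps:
$L = 10272$ ($L = 2 + \frac{17738 - -2802}{2} = 2 + \frac{17738 + 2802}{2} = 2 + \frac{1}{2} \cdot 20540 = 2 + 10270 = 10272$)
$47230 - L = 47230 - 10272 = 36958$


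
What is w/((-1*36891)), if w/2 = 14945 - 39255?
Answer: 48620/36891 ≈ 1.3179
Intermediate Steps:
w = -48620 (w = 2*(14945 - 39255) = 2*(-24310) = -48620)
w/((-1*36891)) = -48620/((-1*36891)) = -48620/(-36891) = -48620*(-1/36891) = 48620/36891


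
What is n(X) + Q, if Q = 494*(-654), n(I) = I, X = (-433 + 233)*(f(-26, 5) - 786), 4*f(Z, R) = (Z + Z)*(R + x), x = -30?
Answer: -230876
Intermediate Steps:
f(Z, R) = Z*(-30 + R)/2 (f(Z, R) = ((Z + Z)*(R - 30))/4 = ((2*Z)*(-30 + R))/4 = (2*Z*(-30 + R))/4 = Z*(-30 + R)/2)
X = 92200 (X = (-433 + 233)*((1/2)*(-26)*(-30 + 5) - 786) = -200*((1/2)*(-26)*(-25) - 786) = -200*(325 - 786) = -200*(-461) = 92200)
Q = -323076
n(X) + Q = 92200 - 323076 = -230876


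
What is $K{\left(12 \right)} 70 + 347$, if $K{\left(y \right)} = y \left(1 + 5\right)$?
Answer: $5387$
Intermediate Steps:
$K{\left(y \right)} = 6 y$ ($K{\left(y \right)} = y 6 = 6 y$)
$K{\left(12 \right)} 70 + 347 = 6 \cdot 12 \cdot 70 + 347 = 72 \cdot 70 + 347 = 5040 + 347 = 5387$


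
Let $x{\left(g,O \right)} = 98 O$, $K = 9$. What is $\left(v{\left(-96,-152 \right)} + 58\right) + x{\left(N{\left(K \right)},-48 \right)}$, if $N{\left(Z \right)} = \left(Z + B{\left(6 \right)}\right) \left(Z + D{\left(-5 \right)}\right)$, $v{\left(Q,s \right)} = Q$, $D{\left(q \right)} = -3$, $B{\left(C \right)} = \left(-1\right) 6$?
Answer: $-4742$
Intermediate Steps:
$B{\left(C \right)} = -6$
$N{\left(Z \right)} = \left(-6 + Z\right) \left(-3 + Z\right)$ ($N{\left(Z \right)} = \left(Z - 6\right) \left(Z - 3\right) = \left(-6 + Z\right) \left(-3 + Z\right)$)
$\left(v{\left(-96,-152 \right)} + 58\right) + x{\left(N{\left(K \right)},-48 \right)} = \left(-96 + 58\right) + 98 \left(-48\right) = -38 - 4704 = -4742$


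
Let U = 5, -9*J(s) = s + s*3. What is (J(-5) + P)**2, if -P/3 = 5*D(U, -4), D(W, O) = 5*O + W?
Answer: 4182025/81 ≈ 51630.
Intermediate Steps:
J(s) = -4*s/9 (J(s) = -(s + s*3)/9 = -(s + 3*s)/9 = -4*s/9)
D(W, O) = W + 5*O
P = 225 (P = -15*(5 + 5*(-4)) = -15*(5 - 20) = -15*(-15) = -3*(-75) = 225)
(J(-5) + P)**2 = (-4/9*(-5) + 225)**2 = (20/9 + 225)**2 = (2045/9)**2 = 4182025/81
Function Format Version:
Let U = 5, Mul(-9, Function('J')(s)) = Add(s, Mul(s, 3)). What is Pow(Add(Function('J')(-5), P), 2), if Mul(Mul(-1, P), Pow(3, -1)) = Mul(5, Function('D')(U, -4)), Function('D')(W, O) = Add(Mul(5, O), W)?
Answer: Rational(4182025, 81) ≈ 51630.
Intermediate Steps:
Function('J')(s) = Mul(Rational(-4, 9), s) (Function('J')(s) = Mul(Rational(-1, 9), Add(s, Mul(s, 3))) = Mul(Rational(-1, 9), Add(s, Mul(3, s))) = Mul(Rational(-1, 9), Mul(4, s)) = Mul(Rational(-4, 9), s))
Function('D')(W, O) = Add(W, Mul(5, O))
P = 225 (P = Mul(-3, Mul(5, Add(5, Mul(5, -4)))) = Mul(-3, Mul(5, Add(5, -20))) = Mul(-3, Mul(5, -15)) = Mul(-3, -75) = 225)
Pow(Add(Function('J')(-5), P), 2) = Pow(Add(Mul(Rational(-4, 9), -5), 225), 2) = Pow(Add(Rational(20, 9), 225), 2) = Pow(Rational(2045, 9), 2) = Rational(4182025, 81)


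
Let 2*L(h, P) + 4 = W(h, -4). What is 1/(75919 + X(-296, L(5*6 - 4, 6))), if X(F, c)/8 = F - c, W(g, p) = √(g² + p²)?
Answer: 73567/5412092417 + 8*√173/5412092417 ≈ 1.3613e-5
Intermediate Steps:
L(h, P) = -2 + √(16 + h²)/2 (L(h, P) = -2 + √(h² + (-4)²)/2 = -2 + √(h² + 16)/2 = -2 + √(16 + h²)/2)
X(F, c) = -8*c + 8*F (X(F, c) = 8*(F - c) = -8*c + 8*F)
1/(75919 + X(-296, L(5*6 - 4, 6))) = 1/(75919 + (-8*(-2 + √(16 + (5*6 - 4)²)/2) + 8*(-296))) = 1/(75919 + (-8*(-2 + √(16 + (30 - 4)²)/2) - 2368)) = 1/(75919 + (-8*(-2 + √(16 + 26²)/2) - 2368)) = 1/(75919 + (-8*(-2 + √(16 + 676)/2) - 2368)) = 1/(75919 + (-8*(-2 + √692/2) - 2368)) = 1/(75919 + (-8*(-2 + (2*√173)/2) - 2368)) = 1/(75919 + (-8*(-2 + √173) - 2368)) = 1/(75919 + ((16 - 8*√173) - 2368)) = 1/(75919 + (-2352 - 8*√173)) = 1/(73567 - 8*√173)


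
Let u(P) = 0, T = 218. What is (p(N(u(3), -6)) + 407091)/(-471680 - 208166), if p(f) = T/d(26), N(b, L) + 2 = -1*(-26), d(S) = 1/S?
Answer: -412759/679846 ≈ -0.60714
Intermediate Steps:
N(b, L) = 24 (N(b, L) = -2 - 1*(-26) = -2 + 26 = 24)
p(f) = 5668 (p(f) = 218/(1/26) = 218*26 = 5668)
(p(N(u(3), -6)) + 407091)/(-471680 - 208166) = (5668 + 407091)/(-471680 - 208166) = 412759/(-679846) = 412759*(-1/679846) = -412759/679846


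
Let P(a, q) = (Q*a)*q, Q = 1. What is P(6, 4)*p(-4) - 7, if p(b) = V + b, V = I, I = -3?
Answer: -175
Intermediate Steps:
V = -3
P(a, q) = a*q (P(a, q) = (1*a)*q = a*q)
p(b) = -3 + b
P(6, 4)*p(-4) - 7 = (6*4)*(-3 - 4) - 7 = 24*(-7) - 7 = -168 - 7 = -175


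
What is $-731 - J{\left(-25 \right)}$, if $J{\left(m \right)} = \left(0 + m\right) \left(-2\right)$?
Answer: $-781$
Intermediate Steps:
$J{\left(m \right)} = - 2 m$ ($J{\left(m \right)} = m \left(-2\right) = - 2 m$)
$-731 - J{\left(-25 \right)} = -731 - \left(-2\right) \left(-25\right) = -731 - 50 = -781$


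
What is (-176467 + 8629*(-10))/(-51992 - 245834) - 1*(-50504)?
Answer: 15041667061/297826 ≈ 50505.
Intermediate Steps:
(-176467 + 8629*(-10))/(-51992 - 245834) - 1*(-50504) = (-176467 - 86290)/(-297826) + 50504 = -262757*(-1/297826) + 50504 = 262757/297826 + 50504 = 15041667061/297826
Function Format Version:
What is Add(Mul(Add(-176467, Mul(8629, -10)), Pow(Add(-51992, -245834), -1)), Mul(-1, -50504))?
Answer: Rational(15041667061, 297826) ≈ 50505.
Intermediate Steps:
Add(Mul(Add(-176467, Mul(8629, -10)), Pow(Add(-51992, -245834), -1)), Mul(-1, -50504)) = Add(Mul(Add(-176467, -86290), Pow(-297826, -1)), 50504) = Add(Mul(-262757, Rational(-1, 297826)), 50504) = Add(Rational(262757, 297826), 50504) = Rational(15041667061, 297826)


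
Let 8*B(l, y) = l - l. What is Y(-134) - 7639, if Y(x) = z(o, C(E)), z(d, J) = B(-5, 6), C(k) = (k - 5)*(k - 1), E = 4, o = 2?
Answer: -7639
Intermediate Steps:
B(l, y) = 0 (B(l, y) = (l - l)/8 = (1/8)*0 = 0)
C(k) = (-1 + k)*(-5 + k) (C(k) = (-5 + k)*(-1 + k) = (-1 + k)*(-5 + k))
z(d, J) = 0
Y(x) = 0
Y(-134) - 7639 = 0 - 7639 = -7639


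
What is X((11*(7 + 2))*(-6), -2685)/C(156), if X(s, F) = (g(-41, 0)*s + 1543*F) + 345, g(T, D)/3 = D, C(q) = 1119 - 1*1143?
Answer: 690435/4 ≈ 1.7261e+5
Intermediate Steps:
C(q) = -24 (C(q) = 1119 - 1143 = -24)
g(T, D) = 3*D
X(s, F) = 345 + 1543*F (X(s, F) = ((3*0)*s + 1543*F) + 345 = (0*s + 1543*F) + 345 = (0 + 1543*F) + 345 = 1543*F + 345 = 345 + 1543*F)
X((11*(7 + 2))*(-6), -2685)/C(156) = (345 + 1543*(-2685))/(-24) = (345 - 4142955)*(-1/24) = -4142610*(-1/24) = 690435/4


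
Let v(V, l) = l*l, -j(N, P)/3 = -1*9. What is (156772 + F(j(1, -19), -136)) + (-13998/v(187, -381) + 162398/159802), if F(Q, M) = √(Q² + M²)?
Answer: 606110710328311/3866169687 + 5*√769 ≈ 1.5691e+5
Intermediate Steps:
j(N, P) = 27 (j(N, P) = -(-3)*9 = -3*(-9) = 27)
v(V, l) = l²
F(Q, M) = √(M² + Q²)
(156772 + F(j(1, -19), -136)) + (-13998/v(187, -381) + 162398/159802) = (156772 + √((-136)² + 27²)) + (-13998/((-381)²) + 162398/159802) = (156772 + √(18496 + 729)) + (-13998/145161 + 162398*(1/159802)) = (156772 + √19225) + (-13998*1/145161 + 81199/79901) = (156772 + 5*√769) + (-4666/48387 + 81199/79901) = (156772 + 5*√769) + 3556157947/3866169687 = 606110710328311/3866169687 + 5*√769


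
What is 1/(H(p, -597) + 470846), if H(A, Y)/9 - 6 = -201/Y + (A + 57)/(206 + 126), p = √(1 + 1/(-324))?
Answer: 8221957388299376/3871757352330601814033 - 26295064*√323/3871757352330601814033 ≈ 2.1236e-6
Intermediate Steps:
p = √323/18 (p = √(1 - 1/324) = √(323/324) = √323/18 ≈ 0.99846)
H(A, Y) = 18441/332 - 1809/Y + 9*A/332 (H(A, Y) = 54 + 9*(-201/Y + (A + 57)/(206 + 126)) = 54 + 9*(-201/Y + (57 + A)/332) = 54 + 9*(-201/Y + (57 + A)*(1/332)) = 54 + 9*(-201/Y + (57/332 + A/332)) = 54 + 9*(57/332 - 201/Y + A/332) = 54 + (513/332 - 1809/Y + 9*A/332) = 18441/332 - 1809/Y + 9*A/332)
1/(H(p, -597) + 470846) = 1/((9/332)*(-66732 - 597*(2049 + √323/18))/(-597) + 470846) = 1/((9/332)*(-1/597)*(-66732 + (-1223253 - 199*√323/6)) + 470846) = 1/((9/332)*(-1/597)*(-1289985 - 199*√323/6) + 470846) = 1/((3869955/66068 + √323/664) + 470846) = 1/(31111723483/66068 + √323/664)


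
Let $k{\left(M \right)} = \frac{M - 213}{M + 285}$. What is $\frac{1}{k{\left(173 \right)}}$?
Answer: $- \frac{229}{20} \approx -11.45$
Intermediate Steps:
$k{\left(M \right)} = \frac{-213 + M}{285 + M}$
$\frac{1}{k{\left(173 \right)}} = \frac{1}{\frac{1}{285 + 173} \left(-213 + 173\right)} = \frac{1}{\frac{1}{458} \left(-40\right)} = \frac{1}{- \frac{20}{229}} = - \frac{229}{20}$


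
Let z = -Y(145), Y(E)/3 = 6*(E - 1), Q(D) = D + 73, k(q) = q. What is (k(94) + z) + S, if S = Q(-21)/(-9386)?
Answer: -901780/361 ≈ -2498.0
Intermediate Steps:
Q(D) = 73 + D
S = -2/361 (S = (73 - 21)/(-9386) = 52*(-1/9386) = -2/361 ≈ -0.0055402)
Y(E) = -18 + 18*E (Y(E) = 3*(6*(E - 1)) = 3*(6*(-1 + E)) = 3*(-6 + 6*E) = -18 + 18*E)
z = -2592 (z = -(-18 + 18*145) = -(-18 + 2610) = -1*2592 = -2592)
(k(94) + z) + S = (94 - 2592) - 2/361 = -2498 - 2/361 = -901780/361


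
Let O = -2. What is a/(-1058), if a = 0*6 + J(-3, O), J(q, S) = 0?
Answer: 0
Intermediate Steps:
a = 0 (a = 0*6 + 0 = 0 + 0 = 0)
a/(-1058) = 0/(-1058) = -1/1058*0 = 0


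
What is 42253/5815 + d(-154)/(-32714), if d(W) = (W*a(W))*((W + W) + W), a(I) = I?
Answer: 2958909551/8646905 ≈ 342.19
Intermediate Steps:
d(W) = 3*W**3 (d(W) = (W*W)*((W + W) + W) = W**2*(2*W + W) = W**2*(3*W) = 3*W**3)
42253/5815 + d(-154)/(-32714) = 42253/5815 + (3*(-154)**3)/(-32714) = 42253*(1/5815) + (3*(-3652264))*(-1/32714) = 42253/5815 - 10956792*(-1/32714) = 42253/5815 + 498036/1487 = 2958909551/8646905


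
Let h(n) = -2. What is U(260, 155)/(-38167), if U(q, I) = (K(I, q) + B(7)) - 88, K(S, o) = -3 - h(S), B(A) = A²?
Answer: 40/38167 ≈ 0.0010480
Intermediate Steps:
K(S, o) = -1 (K(S, o) = -3 - 1*(-2) = -3 + 2 = -1)
U(q, I) = -40 (U(q, I) = (-1 + 7²) - 88 = (-1 + 49) - 88 = 48 - 88 = -40)
U(260, 155)/(-38167) = -40/(-38167) = -40*(-1/38167) = 40/38167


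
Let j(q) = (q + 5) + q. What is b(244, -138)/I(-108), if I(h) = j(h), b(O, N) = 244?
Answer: -244/211 ≈ -1.1564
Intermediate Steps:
j(q) = 5 + 2*q (j(q) = (5 + q) + q = 5 + 2*q)
I(h) = 5 + 2*h
b(244, -138)/I(-108) = 244/(5 + 2*(-108)) = 244/(5 - 216) = 244/(-211) = 244*(-1/211) = -244/211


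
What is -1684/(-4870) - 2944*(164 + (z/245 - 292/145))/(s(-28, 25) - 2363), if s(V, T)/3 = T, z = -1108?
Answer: 7724825782/38061485 ≈ 202.96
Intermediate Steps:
s(V, T) = 3*T
-1684/(-4870) - 2944*(164 + (z/245 - 292/145))/(s(-28, 25) - 2363) = -1684/(-4870) - 2944*(164 + (-1108/245 - 292/145))/(3*25 - 2363) = -1684*(-1/4870) - 2944*(164 + (-1108*1/245 - 292*1/145))/(75 - 2363) = 842/2435 - 2944/((-2288/(164 + (-1108/245 - 292/145)))) = 842/2435 - 2944/((-2288/(164 - 9288/1421))) = 842/2435 - 2944/((-2288/223756/1421)) = 842/2435 - 2944/((-2288*1421/223756)) = 842/2435 - 2944/(-62524/4303) = 842/2435 - 2944*(-4303/62524) = 842/2435 + 3167008/15631 = 7724825782/38061485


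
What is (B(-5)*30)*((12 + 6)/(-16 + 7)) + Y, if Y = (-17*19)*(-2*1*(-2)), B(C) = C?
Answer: -992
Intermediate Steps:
Y = -1292 (Y = -(-646)*(-2) = -323*4 = -1292)
(B(-5)*30)*((12 + 6)/(-16 + 7)) + Y = (-5*30)*((12 + 6)/(-16 + 7)) - 1292 = -2700/(-9) - 1292 = -2700*(-1)/9 - 1292 = -150*(-2) - 1292 = 300 - 1292 = -992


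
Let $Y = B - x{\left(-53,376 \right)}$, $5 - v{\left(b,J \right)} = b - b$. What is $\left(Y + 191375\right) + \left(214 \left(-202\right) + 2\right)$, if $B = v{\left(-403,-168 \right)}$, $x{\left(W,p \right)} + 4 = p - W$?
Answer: $147729$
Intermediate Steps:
$x{\left(W,p \right)} = -4 + p - W$ ($x{\left(W,p \right)} = -4 - \left(W - p\right) = -4 + p - W$)
$v{\left(b,J \right)} = 5$ ($v{\left(b,J \right)} = 5 - \left(b - b\right) = 5 - 0 = 5 + 0 = 5$)
$B = 5$
$Y = -420$ ($Y = 5 - \left(-4 + 376 - -53\right) = 5 - \left(-4 + 376 + 53\right) = 5 - 425 = -420$)
$\left(Y + 191375\right) + \left(214 \left(-202\right) + 2\right) = \left(-420 + 191375\right) + \left(214 \left(-202\right) + 2\right) = 190955 + \left(-43228 + 2\right) = 190955 - 43226 = 147729$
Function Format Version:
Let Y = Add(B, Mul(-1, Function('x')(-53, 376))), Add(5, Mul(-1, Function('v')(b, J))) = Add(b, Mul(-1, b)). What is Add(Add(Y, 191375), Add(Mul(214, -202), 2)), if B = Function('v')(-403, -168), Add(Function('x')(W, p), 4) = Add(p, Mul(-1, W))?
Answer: 147729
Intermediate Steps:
Function('x')(W, p) = Add(-4, p, Mul(-1, W)) (Function('x')(W, p) = Add(-4, Add(p, Mul(-1, W))) = Add(-4, p, Mul(-1, W)))
Function('v')(b, J) = 5 (Function('v')(b, J) = Add(5, Mul(-1, Add(b, Mul(-1, b)))) = Add(5, Mul(-1, 0)) = Add(5, 0) = 5)
B = 5
Y = -420 (Y = Add(5, Mul(-1, Add(-4, 376, Mul(-1, -53)))) = Add(5, Mul(-1, Add(-4, 376, 53))) = Add(5, Mul(-1, 425)) = Add(5, -425) = -420)
Add(Add(Y, 191375), Add(Mul(214, -202), 2)) = Add(Add(-420, 191375), Add(Mul(214, -202), 2)) = Add(190955, Add(-43228, 2)) = Add(190955, -43226) = 147729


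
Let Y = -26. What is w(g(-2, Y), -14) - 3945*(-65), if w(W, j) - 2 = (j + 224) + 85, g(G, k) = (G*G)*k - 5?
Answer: 256722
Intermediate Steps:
g(G, k) = -5 + k*G**2 (g(G, k) = G**2*k - 5 = k*G**2 - 5 = -5 + k*G**2)
w(W, j) = 311 + j (w(W, j) = 2 + ((j + 224) + 85) = 2 + ((224 + j) + 85) = 2 + (309 + j) = 311 + j)
w(g(-2, Y), -14) - 3945*(-65) = (311 - 14) - 3945*(-65) = 297 - 1*(-256425) = 297 + 256425 = 256722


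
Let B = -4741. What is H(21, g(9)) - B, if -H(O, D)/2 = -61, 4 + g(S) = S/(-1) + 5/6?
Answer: 4863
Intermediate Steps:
g(S) = -19/6 - S (g(S) = -4 + (S/(-1) + 5/6) = -4 + (S*(-1) + 5*(1/6)) = -4 + (-S + 5/6) = -4 + (5/6 - S) = -19/6 - S)
H(O, D) = 122 (H(O, D) = -2*(-61) = 122)
H(21, g(9)) - B = 122 - 1*(-4741) = 122 + 4741 = 4863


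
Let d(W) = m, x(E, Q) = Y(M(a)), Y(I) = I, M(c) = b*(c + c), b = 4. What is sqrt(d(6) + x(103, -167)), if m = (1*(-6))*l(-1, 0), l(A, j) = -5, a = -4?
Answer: I*sqrt(2) ≈ 1.4142*I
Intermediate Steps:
M(c) = 8*c (M(c) = 4*(c + c) = 4*(2*c) = 8*c)
x(E, Q) = -32 (x(E, Q) = 8*(-4) = -32)
m = 30 (m = (1*(-6))*(-5) = -6*(-5) = 30)
d(W) = 30
sqrt(d(6) + x(103, -167)) = sqrt(30 - 32) = sqrt(-2) = I*sqrt(2)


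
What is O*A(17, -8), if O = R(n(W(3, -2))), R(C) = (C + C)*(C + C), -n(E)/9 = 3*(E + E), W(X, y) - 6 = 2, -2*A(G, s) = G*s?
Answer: 50761728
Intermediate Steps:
A(G, s) = -G*s/2
W(X, y) = 8 (W(X, y) = 6 + 2 = 8)
n(E) = -54*E (n(E) = -27*(E + E) = -27*2*E = -54*E)
R(C) = 4*C² (R(C) = (2*C)*(2*C) = 4*C²)
O = 746496 (O = 4*(-54*8)² = 4*(-432)² = 4*186624 = 746496)
O*A(17, -8) = 746496*(-½*17*(-8)) = 746496*68 = 50761728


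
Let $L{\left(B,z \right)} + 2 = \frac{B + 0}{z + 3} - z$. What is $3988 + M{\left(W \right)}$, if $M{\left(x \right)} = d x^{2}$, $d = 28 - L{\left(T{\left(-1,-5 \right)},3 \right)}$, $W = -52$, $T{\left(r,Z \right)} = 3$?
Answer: $91868$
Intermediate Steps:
$L{\left(B,z \right)} = -2 - z + \frac{B}{3 + z}$ ($L{\left(B,z \right)} = -2 - \left(z - \frac{B + 0}{z + 3}\right) = -2 + \left(\frac{B}{3 + z} - z\right) = -2 + \left(- z + \frac{B}{3 + z}\right) = -2 - z + \frac{B}{3 + z}$)
$d = \frac{65}{2}$ ($d = 28 - \frac{-6 + 3 - 3^{2} - 15}{3 + 3} = 28 - \frac{-6 + 3 - 9 - 15}{6} = 28 - \frac{1}{6} \left(-27\right) = 28 - - \frac{9}{2} = 28 + \frac{9}{2} = \frac{65}{2} \approx 32.5$)
$M{\left(x \right)} = \frac{65 x^{2}}{2}$
$3988 + M{\left(W \right)} = 3988 + \frac{65 \left(-52\right)^{2}}{2} = 3988 + \frac{65}{2} \cdot 2704 = 3988 + 87880 = 91868$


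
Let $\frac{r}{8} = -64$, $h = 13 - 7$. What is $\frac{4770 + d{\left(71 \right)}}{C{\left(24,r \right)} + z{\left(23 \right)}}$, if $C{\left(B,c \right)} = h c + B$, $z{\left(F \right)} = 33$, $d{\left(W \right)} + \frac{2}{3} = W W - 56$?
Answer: $- \frac{29263}{9045} \approx -3.2353$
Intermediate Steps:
$h = 6$
$d{\left(W \right)} = - \frac{170}{3} + W^{2}$ ($d{\left(W \right)} = - \frac{2}{3} + \left(W W - 56\right) = - \frac{2}{3} + \left(W^{2} - 56\right) = - \frac{2}{3} + \left(-56 + W^{2}\right) = - \frac{170}{3} + W^{2}$)
$r = -512$ ($r = 8 \left(-64\right) = -512$)
$C{\left(B,c \right)} = B + 6 c$ ($C{\left(B,c \right)} = 6 c + B = B + 6 c$)
$\frac{4770 + d{\left(71 \right)}}{C{\left(24,r \right)} + z{\left(23 \right)}} = \frac{4770 - \left(\frac{170}{3} - 71^{2}\right)}{\left(24 + 6 \left(-512\right)\right) + 33} = \frac{4770 + \left(- \frac{170}{3} + 5041\right)}{\left(24 - 3072\right) + 33} = \frac{4770 + \frac{14953}{3}}{-3048 + 33} = \frac{29263}{3 \left(-3015\right)} = \frac{29263}{3} \left(- \frac{1}{3015}\right) = - \frac{29263}{9045}$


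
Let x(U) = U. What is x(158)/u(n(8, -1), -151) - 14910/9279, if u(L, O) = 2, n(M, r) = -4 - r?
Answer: 239377/3093 ≈ 77.393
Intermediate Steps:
x(158)/u(n(8, -1), -151) - 14910/9279 = 158/2 - 14910/9279 = 158*(1/2) - 14910*1/9279 = 79 - 4970/3093 = 239377/3093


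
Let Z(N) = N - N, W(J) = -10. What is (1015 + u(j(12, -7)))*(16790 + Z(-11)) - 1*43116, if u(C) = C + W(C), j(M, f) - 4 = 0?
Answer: 16897994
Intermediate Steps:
j(M, f) = 4 (j(M, f) = 4 + 0 = 4)
Z(N) = 0
u(C) = -10 + C (u(C) = C - 10 = -10 + C)
(1015 + u(j(12, -7)))*(16790 + Z(-11)) - 1*43116 = (1015 + (-10 + 4))*(16790 + 0) - 1*43116 = (1015 - 6)*16790 - 43116 = 1009*16790 - 43116 = 16941110 - 43116 = 16897994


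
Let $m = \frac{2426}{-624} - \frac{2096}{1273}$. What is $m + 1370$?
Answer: $\frac{541933019}{397176} \approx 1364.5$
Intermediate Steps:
$m = - \frac{2198101}{397176}$ ($m = 2426 \left(- \frac{1}{624}\right) - \frac{2096}{1273} = - \frac{1213}{312} - \frac{2096}{1273} = - \frac{2198101}{397176} \approx -5.5343$)
$m + 1370 = - \frac{2198101}{397176} + 1370 = \frac{541933019}{397176}$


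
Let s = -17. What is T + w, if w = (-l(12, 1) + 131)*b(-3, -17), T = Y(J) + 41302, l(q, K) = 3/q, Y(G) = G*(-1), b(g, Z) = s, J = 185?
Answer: 155577/4 ≈ 38894.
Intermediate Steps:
b(g, Z) = -17
Y(G) = -G
T = 41117 (T = -1*185 + 41302 = -185 + 41302 = 41117)
w = -8891/4 (w = (-3/12 + 131)*(-17) = (-1*¼ + 131)*(-17) = (-¼ + 131)*(-17) = (523/4)*(-17) = -8891/4 ≈ -2222.8)
T + w = 41117 - 8891/4 = 155577/4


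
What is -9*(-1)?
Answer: 9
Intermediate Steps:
-9*(-1) = -1*(-9) = 9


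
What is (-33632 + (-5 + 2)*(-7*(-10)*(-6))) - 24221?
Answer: -56593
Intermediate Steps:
(-33632 + (-5 + 2)*(-7*(-10)*(-6))) - 24221 = (-33632 - 210*(-6)) - 24221 = (-33632 - 3*(-420)) - 24221 = (-33632 + 1260) - 24221 = -32372 - 24221 = -56593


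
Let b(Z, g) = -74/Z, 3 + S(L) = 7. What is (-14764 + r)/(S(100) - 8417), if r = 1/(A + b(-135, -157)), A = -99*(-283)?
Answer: 55842895781/31821070397 ≈ 1.7549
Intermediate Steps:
S(L) = 4 (S(L) = -3 + 7 = 4)
A = 28017
r = 135/3782369 (r = 1/(28017 - 74/(-135)) = 1/(28017 - 74*(-1/135)) = 1/(28017 + 74/135) = 1/(3782369/135) = 135/3782369 ≈ 3.5692e-5)
(-14764 + r)/(S(100) - 8417) = (-14764 + 135/3782369)/(4 - 8417) = -55842895781/3782369/(-8413) = -55842895781/3782369*(-1/8413) = 55842895781/31821070397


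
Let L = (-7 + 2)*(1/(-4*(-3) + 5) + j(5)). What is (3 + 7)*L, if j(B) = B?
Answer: -4300/17 ≈ -252.94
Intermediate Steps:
L = -430/17 (L = (-7 + 2)*(1/(-4*(-3) + 5) + 5) = -5*(1/(12 + 5) + 5) = -5*(1/17 + 5) = -5*86/17 = -430/17 ≈ -25.294)
(3 + 7)*L = (3 + 7)*(-430/17) = 10*(-430/17) = -4300/17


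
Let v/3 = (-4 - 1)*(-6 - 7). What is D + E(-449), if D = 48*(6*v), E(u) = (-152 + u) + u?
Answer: 55110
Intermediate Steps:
v = 195 (v = 3*((-4 - 1)*(-6 - 7)) = 3*(-5*(-13)) = 3*65 = 195)
E(u) = -152 + 2*u
D = 56160 (D = 48*(6*195) = 48*1170 = 56160)
D + E(-449) = 56160 + (-152 + 2*(-449)) = 56160 + (-152 - 898) = 56160 - 1050 = 55110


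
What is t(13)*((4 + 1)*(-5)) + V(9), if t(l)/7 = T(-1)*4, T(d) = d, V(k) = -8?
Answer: 692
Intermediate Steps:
t(l) = -28 (t(l) = 7*(-1*4) = 7*(-4) = -28)
t(13)*((4 + 1)*(-5)) + V(9) = -28*(4 + 1)*(-5) - 8 = -140*(-5) - 8 = -28*(-25) - 8 = 700 - 8 = 692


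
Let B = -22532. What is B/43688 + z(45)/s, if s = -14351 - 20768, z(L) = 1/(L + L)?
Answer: -103513316/200705085 ≈ -0.51575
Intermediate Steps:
z(L) = 1/(2*L)
s = -35119
B/43688 + z(45)/s = -22532/43688 + ((½)/45)/(-35119) = -22532*1/43688 + ((½)*(1/45))*(-1/35119) = -131/254 + (1/90)*(-1/35119) = -131/254 - 1/3160710 = -103513316/200705085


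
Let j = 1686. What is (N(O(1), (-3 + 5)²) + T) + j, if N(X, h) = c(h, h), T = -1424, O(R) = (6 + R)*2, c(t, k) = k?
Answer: 266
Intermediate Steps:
O(R) = 12 + 2*R
N(X, h) = h
(N(O(1), (-3 + 5)²) + T) + j = ((-3 + 5)² - 1424) + 1686 = (2² - 1424) + 1686 = (4 - 1424) + 1686 = -1420 + 1686 = 266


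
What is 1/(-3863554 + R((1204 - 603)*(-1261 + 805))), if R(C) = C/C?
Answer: -1/3863553 ≈ -2.5883e-7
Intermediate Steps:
R(C) = 1
1/(-3863554 + R((1204 - 603)*(-1261 + 805))) = 1/(-3863554 + 1) = 1/(-3863553) = -1/3863553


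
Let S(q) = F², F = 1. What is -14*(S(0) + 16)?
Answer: -238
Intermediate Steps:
S(q) = 1 (S(q) = 1² = 1)
-14*(S(0) + 16) = -14*(1 + 16) = -14*17 = -238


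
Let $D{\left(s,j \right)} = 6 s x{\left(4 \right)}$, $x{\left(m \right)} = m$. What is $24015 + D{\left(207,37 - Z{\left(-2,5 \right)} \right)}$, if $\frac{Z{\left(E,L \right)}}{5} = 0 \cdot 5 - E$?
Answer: $28983$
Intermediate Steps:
$Z{\left(E,L \right)} = - 5 E$ ($Z{\left(E,L \right)} = 5 \left(0 \cdot 5 - E\right) = 5 \left(0 - E\right) = 5 \left(- E\right) = - 5 E$)
$D{\left(s,j \right)} = 24 s$ ($D{\left(s,j \right)} = 6 s 4 = 24 s$)
$24015 + D{\left(207,37 - Z{\left(-2,5 \right)} \right)} = 24015 + 24 \cdot 207 = 24015 + 4968 = 28983$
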